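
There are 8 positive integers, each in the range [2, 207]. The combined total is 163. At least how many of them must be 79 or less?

7

Let j be the number exceeding 79. Then the total is ≥ 80·j + 2·(8 − j) = 16 + 78j.
So 78j ≤ 147 and j ≤ 1; hence at least 8 − 1 = 7 are ≤ 79.
Exactly 7 works: 7 values at 2 and 1 at 80 total 94; raise one of the low values by 69 (still ≤ 79) to hit 163.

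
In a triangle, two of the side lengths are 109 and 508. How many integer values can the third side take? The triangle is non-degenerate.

217

The triangle inequality gives |109 − 508| < c < 109 + 508, i.e. 399 < c < 617.
So c can be any integer from 400 to 616: 217 values.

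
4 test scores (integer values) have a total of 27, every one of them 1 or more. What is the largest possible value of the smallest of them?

6

If every one of the 4 were at least 7, the total would be at least 4 × 7 = 28 > 27.
Taking 1 copy of 6 and 3 copies of 7 gives exactly 27, so 6 is attained.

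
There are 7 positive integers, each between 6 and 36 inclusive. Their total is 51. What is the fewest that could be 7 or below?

3

If only k of them are at most 7, the other 7 − k are at least 8, so the total is at least (7 − k)·8 + k·6.
This is ≤ 51, so (7 − k)·8 + 6k ≤ 51, which gives k ≥ 3.
Exactly 3 works: 3 values at 6 and 4 at 8 total 50; raise one of the low values by 1 (still ≤ 7) to hit 51.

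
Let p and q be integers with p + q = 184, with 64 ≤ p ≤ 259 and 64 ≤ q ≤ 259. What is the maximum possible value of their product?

8464

With p + q fixed, pq peaks when the two are closest together.
Taking p = 92 and q = 92 (both in [64, 259]) gives pq = 8464.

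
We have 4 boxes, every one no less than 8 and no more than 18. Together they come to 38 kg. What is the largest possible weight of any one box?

14

Maximizing one value means minimizing the remaining 3.
The other 3 contribute at least 3 × 8 = 24, leaving at most 38 − 24 = 14.
Since 14 ≤ 18, this is achievable: one at 14 and 3 at 8.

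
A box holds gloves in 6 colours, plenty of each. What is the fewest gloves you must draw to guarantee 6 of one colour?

31

In the worst case you draw 5 of each of the 6 colours: 6 × 5 = 30.
One more forces 6 of some colour, so 30 + 1 = 31.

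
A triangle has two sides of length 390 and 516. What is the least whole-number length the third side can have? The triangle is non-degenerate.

The third side must exceed |390 − 516| = 126.
The smallest integer above 126 is 127.

127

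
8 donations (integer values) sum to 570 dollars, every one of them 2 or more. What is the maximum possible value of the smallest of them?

If every one of the 8 were at least 72, the total would be at least 8 × 72 = 576 > 570.
Achievable: 6 of them at 71 and 2 at 72 total 570.

71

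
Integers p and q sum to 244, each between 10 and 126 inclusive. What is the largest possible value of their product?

pq = p(244 − p) is maximized when p is as near 244/2 as the bounds allow.
Taking p = 122 and q = 122 (both in [10, 126]) gives pq = 14884.

14884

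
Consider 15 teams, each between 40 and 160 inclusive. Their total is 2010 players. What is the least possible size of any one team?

40

Minimizing one value means maximizing the remaining 14.
The other 14 can take up 14 × 160 = 2240 ≥ 2010 − 40, so one team can sit at its floor of 40.
Achievable: one at 40 and the other 14 totalling 1970, which fits since 14 × 40 ≤ 1970 ≤ 14 × 160.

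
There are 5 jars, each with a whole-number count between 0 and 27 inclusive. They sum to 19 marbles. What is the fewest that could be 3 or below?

1

Each value above 3 is at least 4, contributing at least 4 − 0 = 4 above the floor 0.
The sum exceeds the floor total 0 by 19, so at most ⌊19/4⌋ = 4 exceed 3, and at least 1 are ≤ 3.
Exactly 1 works: 1 value at 0 and 4 at 4 total 16; raise one of the low values by 3 (still ≤ 3) to hit 19.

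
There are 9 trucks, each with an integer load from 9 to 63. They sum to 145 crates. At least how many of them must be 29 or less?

Each value above 29 is at least 30, contributing at least 30 − 9 = 21 above the floor 9.
The sum exceeds the floor total 81 by 64, so at most ⌊64/21⌋ = 3 exceed 29, and at least 6 are ≤ 29.
Exactly 6 works: 6 values at 9 and 3 at 30 total 144; raise one of the low values by 1 (still ≤ 29) to hit 145.

6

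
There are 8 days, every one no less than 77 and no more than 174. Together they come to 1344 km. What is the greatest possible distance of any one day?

174

To make one day as large as possible, make the other 7 as small as possible.
The other 7 contribute at least 7 × 77 = 539, leaving at most 1344 − 539 = 805.
But each day is capped at 174, so the maximum is 174.
Achievable: one at 174 and the other 7 totalling 1170, which fits since 7 × 77 ≤ 1170 ≤ 7 × 174.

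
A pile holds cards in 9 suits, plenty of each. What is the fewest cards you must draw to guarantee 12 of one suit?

100

In the worst case you draw 11 of each of the 9 suits: 9 × 11 = 99.
One more forces 12 of some suit, so 99 + 1 = 100.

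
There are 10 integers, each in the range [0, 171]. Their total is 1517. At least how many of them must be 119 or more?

7

Each value short of 119 is at most 118, costing at least 171 − 118 = 53 against the maximum total of 1710.
We can afford to lose at most 1710 − 1517 = 193, so at most ⌊193/53⌋ = 3 fall short, and at least 7 are ≥ 119.
Exactly 7 works: 7 values at 171 and 3 at 118 total 1551; lower one of the high values by 34 (still ≥ 119) to hit 1517.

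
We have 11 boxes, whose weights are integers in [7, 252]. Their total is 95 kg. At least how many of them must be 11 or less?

Let j be the number exceeding 11. Then the total is ≥ 12·j + 7·(11 − j) = 77 + 5j.
So 5j ≤ 18 and j ≤ 3; hence at least 11 − 3 = 8 are ≤ 11.
Exactly 8 works: 8 values at 7 and 3 at 12 total 92; raise one of the low values by 3 (still ≤ 11) to hit 95.

8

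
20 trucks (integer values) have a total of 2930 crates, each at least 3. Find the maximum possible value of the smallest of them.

146

The 20 values sum to 2930, so their minimum is at most ⌊2930/20⌋ = 146.
Achievable: 10 of them at 146 and 10 at 147 total 2930.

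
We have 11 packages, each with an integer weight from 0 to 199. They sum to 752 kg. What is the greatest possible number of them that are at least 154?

4

Suppose k of them are at least 154. Those contribute at least 154 each and the other 11 − k at least 0 each.
So the total is at least 154k + 0(11 − k) = 0 + 154k. This must be ≤ 752, giving k ≤ 4.
k = 4 is achieved by 4 values at 154 and 7 at 0, total 616; add 136 to one value (staying below 154) to reach 752.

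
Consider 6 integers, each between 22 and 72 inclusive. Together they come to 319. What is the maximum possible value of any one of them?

To make one integer as large as possible, make the other 5 as small as possible.
The other 5 contribute at least 5 × 22 = 110, leaving at most 319 − 110 = 209.
But each integer is capped at 72, so the maximum is 72.
Achievable: one at 72 and the other 5 totalling 247, which fits since 5 × 22 ≤ 247 ≤ 5 × 72.

72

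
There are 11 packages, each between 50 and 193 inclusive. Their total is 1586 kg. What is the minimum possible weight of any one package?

Minimizing one value means maximizing the remaining 10.
The other 10 can take up 10 × 193 = 1930 ≥ 1586 − 50, so one package can sit at its floor of 50.
Achievable: one at 50 and the other 10 totalling 1536, which fits since 10 × 50 ≤ 1536 ≤ 10 × 193.

50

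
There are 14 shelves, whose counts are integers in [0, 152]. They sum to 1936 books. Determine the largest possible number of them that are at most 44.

Each value at 44 or below falls at least 152 − 44 = 108 short of the ceiling 152.
The ceiling total is 14 × 152 = 2128, and we need 1936, so at most ⌊(2128 − 1936)/108⌋ = 1 can be that low.
k = 1 is achieved by 1 value at 44 and 13 at 152, total 2020; lower one of the 152's by 84 (still > 44) to reach 1936.

1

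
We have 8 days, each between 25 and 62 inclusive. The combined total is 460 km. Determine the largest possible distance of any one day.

62

Maximizing one value means minimizing the remaining 7.
The other 7 contribute at least 7 × 25 = 175, leaving at most 460 − 175 = 285.
But each day is capped at 62, so the maximum is 62.
Achievable: one at 62 and the other 7 totalling 398, which fits since 7 × 25 ≤ 398 ≤ 7 × 62.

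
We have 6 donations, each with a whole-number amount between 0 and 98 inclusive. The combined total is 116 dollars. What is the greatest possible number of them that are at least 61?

If k of the values are ≥ 61, the total is ≥ 61k + 0(6 − k).
Setting 61k + 0(6 − k) ≤ 116 gives 61k ≤ 116, so k ≤ 1.
k = 1 is achieved by 1 value at 61 and 5 at 0, total 61; add 55 to one value (staying below 61) to reach 116.

1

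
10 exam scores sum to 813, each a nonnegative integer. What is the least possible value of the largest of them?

82

The average is 813/10 > 81, so not all 10 can be 81 or less; the largest is ≥ 82.
Achievable: 3 of them at 82 and 7 at 81 total 813.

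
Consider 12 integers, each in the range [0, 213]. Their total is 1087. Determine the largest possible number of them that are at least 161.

6

With k values at 161 or above and the rest at least 0, the sum is at least 0 + 161k.
Since the sum is 1087, we need 161k ≤ 1087, i.e. k ≤ 6.
k = 6 is achieved by 6 values at 161 and 6 at 0, total 966; add 121 to one value (staying below 161) to reach 1087.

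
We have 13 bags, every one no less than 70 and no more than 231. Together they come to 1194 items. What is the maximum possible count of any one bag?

231

To make one bag as large as possible, make the other 12 as small as possible.
The other 12 contribute at least 12 × 70 = 840, leaving at most 1194 − 840 = 354.
But each bag is capped at 231, so the maximum is 231.
Achievable: one at 231 and the other 12 totalling 963, which fits since 12 × 70 ≤ 963 ≤ 12 × 231.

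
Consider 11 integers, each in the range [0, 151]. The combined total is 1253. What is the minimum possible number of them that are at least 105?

3

Suppose at most 11 − j of them reach 105; then j values are ≤ 104 and the rest ≤ 151.
The total is then ≤ 104·j + 151·(11 − j) = 1661 − 47j. For this to be ≥ 1253 we need j ≤ 8, so at least 11 − 8 = 3 must reach 105.
Exactly 3 works: 3 values at 151 and 8 at 104 total 1285; lower one of the high values by 32 (still ≥ 105) to hit 1253.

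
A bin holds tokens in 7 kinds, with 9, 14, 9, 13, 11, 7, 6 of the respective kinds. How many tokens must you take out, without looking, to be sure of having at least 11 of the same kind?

62

In the worst case you take as many as possible of each kind without reaching 11: 9 + 10 + 9 + 10 + 10 + 7 + 6 = 61.
The next one must give 11 of some kind, so 61 + 1 = 62.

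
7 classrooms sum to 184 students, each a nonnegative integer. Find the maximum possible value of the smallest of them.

If every one of the 7 were at least 27, the total would be at least 7 × 27 = 189 > 184.
Achievable: 5 of them at 26 and 2 at 27 total 184.

26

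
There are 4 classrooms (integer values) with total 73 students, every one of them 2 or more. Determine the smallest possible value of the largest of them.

19

The 4 values sum to 73, so their maximum is at least ⌈73/4⌉ = 19.
Taking 3 copies of 18 and 1 copy of 19 gives exactly 73, so 19 is attained.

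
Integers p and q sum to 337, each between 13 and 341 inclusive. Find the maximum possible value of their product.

28392

pq = p(337 − p) is maximized when p is as near 337/2 as the bounds allow.
Taking p = 168 and q = 169 (both in [13, 341]) gives pq = 28392.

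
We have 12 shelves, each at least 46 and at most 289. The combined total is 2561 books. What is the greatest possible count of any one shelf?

289

Maximizing one value means minimizing the remaining 11.
The other 11 contribute at least 11 × 46 = 506, leaving at most 2561 − 506 = 2055.
But each shelf is capped at 289, so the maximum is 289.
Achievable: one at 289 and the other 11 totalling 2272, which fits since 11 × 46 ≤ 2272 ≤ 11 × 289.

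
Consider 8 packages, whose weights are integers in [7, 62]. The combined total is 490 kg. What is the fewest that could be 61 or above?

Each value short of 61 is at most 60, costing at least 62 − 60 = 2 against the maximum total of 496.
We can afford to lose at most 496 − 490 = 6, so at most ⌊6/2⌋ = 3 fall short, and at least 5 are ≥ 61.
Exactly 5 works: 5 values at 62 and 3 at 60 total 490.

5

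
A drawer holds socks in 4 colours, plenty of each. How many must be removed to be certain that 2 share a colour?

In the worst case you draw 1 of each of the 4 colours: 4 × 1 = 4.
One more forces 2 of some colour, so 4 + 1 = 5.

5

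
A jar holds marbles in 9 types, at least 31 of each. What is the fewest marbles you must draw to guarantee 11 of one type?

91

You could draw 10 of every type without reaching 11 of any — 90 in all.
One more forces 11 of some type, so 90 + 1 = 91.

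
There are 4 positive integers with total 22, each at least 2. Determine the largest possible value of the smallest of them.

The average is 22/4 < 6, so some value is ≤ 5.
Equality holds with 2 values of 5 and 2 values of 6.

5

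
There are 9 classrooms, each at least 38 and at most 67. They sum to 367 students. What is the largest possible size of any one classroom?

Maximizing one value means minimizing the remaining 8.
The other 8 contribute at least 8 × 38 = 304, leaving at most 367 − 304 = 63.
Since 63 ≤ 67, this is achievable: one at 63 and 8 at 38.

63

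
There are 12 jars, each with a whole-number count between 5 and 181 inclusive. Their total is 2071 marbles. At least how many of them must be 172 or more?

2

Suppose at most 12 − j of them reach 172; then j values are ≤ 171 and the rest ≤ 181.
The total is then ≤ 171·j + 181·(12 − j) = 2172 − 10j. For this to be ≥ 2071 we need j ≤ 10, so at least 12 − 10 = 2 must reach 172.
Exactly 2 works: 2 values at 181 and 10 at 171 total 2072; lower one of the high values by 1 (still ≥ 172) to hit 2071.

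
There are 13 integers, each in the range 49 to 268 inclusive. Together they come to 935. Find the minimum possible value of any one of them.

49

To make one integer as small as possible, make the other 12 as large as possible.
The other 12 can take up 12 × 268 = 3216 ≥ 935 − 49, so one integer can sit at its floor of 49.
Achievable: one at 49 and the other 12 totalling 886, which fits since 12 × 49 ≤ 886 ≤ 12 × 268.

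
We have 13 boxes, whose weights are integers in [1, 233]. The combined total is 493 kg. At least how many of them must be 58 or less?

If only k of them are at most 58, the other 13 − k are at least 59, so the total is at least (13 − k)·59 + k·1.
This is ≤ 493, so (13 − k)·59 + 1k ≤ 493, which gives k ≥ 5.
Exactly 5 works: 5 values at 1 and 8 at 59 total 477; raise one of the low values by 16 (still ≤ 58) to hit 493.

5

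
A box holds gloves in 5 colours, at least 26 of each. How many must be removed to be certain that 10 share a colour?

In the worst case you draw 9 of each of the 5 colours: 5 × 9 = 45.
One more forces 10 of some colour, so 45 + 1 = 46.

46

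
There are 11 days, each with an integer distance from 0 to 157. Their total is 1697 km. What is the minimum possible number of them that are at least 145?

9

Suppose at most 11 − j of them reach 145; then j values are ≤ 144 and the rest ≤ 157.
The total is then ≤ 144·j + 157·(11 − j) = 1727 − 13j. For this to be ≥ 1697 we need j ≤ 2, so at least 11 − 2 = 9 must reach 145.
Exactly 9 works: 9 values at 157 and 2 at 144 total 1701; lower one of the high values by 4 (still ≥ 145) to hit 1697.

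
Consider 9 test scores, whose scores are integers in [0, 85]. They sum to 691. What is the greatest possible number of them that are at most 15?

1

Suppose k of them are at most 15. Those contribute at most 15 each and the rest at most 85 each.
So the total is at most 15k + 85(9 − k) = 765 − 70k. This must still be ≥ 691, so k ≤ 1.
k = 1 is achieved by 1 value at 15 and 8 at 85, total 695; lower one of the 85's by 4 (still > 15) to reach 691.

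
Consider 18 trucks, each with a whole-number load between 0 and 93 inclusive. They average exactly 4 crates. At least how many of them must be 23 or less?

15

The total is 18 × 4 = 72.
If only k of them are at most 23, the other 18 − k are at least 24, so the total is at least (18 − k)·24 + k·0.
This is ≤ 72, so (18 − k)·24 + 0k ≤ 72, which gives k ≥ 15.
Exactly 15 works: 15 values at 0 and 3 at 24 total 72.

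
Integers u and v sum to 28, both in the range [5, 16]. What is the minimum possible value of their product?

For a fixed sum, uv is smallest when u and v are as far apart as possible.
The extreme feasible split is u = 12, v = 16, giving uv = 192.

192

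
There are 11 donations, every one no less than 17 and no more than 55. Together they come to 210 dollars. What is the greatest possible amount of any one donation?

40

Maximizing one value means minimizing the remaining 10.
The other 10 contribute at least 10 × 17 = 170, leaving at most 210 − 170 = 40.
Since 40 ≤ 55, this is achievable: one at 40 and 10 at 17.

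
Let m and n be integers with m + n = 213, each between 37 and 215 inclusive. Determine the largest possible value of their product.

mn = m(213 − m) is maximized when m is as near 213/2 as the bounds allow.
Taking m = 106 and n = 107 (both in [37, 215]) gives mn = 11342.

11342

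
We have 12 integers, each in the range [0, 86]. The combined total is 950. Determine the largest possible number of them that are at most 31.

1

Suppose k of them are at most 31. Those contribute at most 31 each and the rest at most 86 each.
So the total is at most 31k + 86(12 − k) = 1032 − 55k. This must still be ≥ 950, so k ≤ 1.
k = 1 is achieved by 1 value at 31 and 11 at 86, total 977; lower one of the 86's by 27 (still > 31) to reach 950.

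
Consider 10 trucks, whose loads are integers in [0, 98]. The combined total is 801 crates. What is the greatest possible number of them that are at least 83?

9

Suppose k of them are at least 83. Those contribute at least 83 each and the other 10 − k at least 0 each.
So the total is at least 83k + 0(10 − k) = 0 + 83k. This must be ≤ 801, giving k ≤ 9.
k = 9 is achieved by 9 values at 83 and 1 at 0, total 747; add 54 to one value (staying below 83) to reach 801.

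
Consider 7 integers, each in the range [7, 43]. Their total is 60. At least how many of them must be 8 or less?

2

If only k of them are at most 8, the other 7 − k are at least 9, so the total is at least (7 − k)·9 + k·7.
This is ≤ 60, so (7 − k)·9 + 7k ≤ 60, which gives k ≥ 2.
Exactly 2 works: 2 values at 7 and 5 at 9 total 59; raise one of the low values by 1 (still ≤ 8) to hit 60.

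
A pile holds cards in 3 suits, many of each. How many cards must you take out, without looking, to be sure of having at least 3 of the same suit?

7

In the worst case you draw 2 of each of the 3 suits: 3 × 2 = 6.
One more forces 3 of some suit, so 6 + 1 = 7.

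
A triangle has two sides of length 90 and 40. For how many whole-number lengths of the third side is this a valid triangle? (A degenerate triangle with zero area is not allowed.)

79

The triangle inequality gives |90 − 40| < c < 90 + 40, i.e. 50 < c < 130.
So c can be any integer from 51 to 129: 79 values.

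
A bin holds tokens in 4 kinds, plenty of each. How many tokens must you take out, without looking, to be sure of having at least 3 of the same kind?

9

In the worst case you draw 2 of each of the 4 kinds: 4 × 2 = 8.
One more forces 3 of some kind, so 8 + 1 = 9.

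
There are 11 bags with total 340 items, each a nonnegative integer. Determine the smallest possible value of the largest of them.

The 11 values sum to 340, so their maximum is at least ⌈340/11⌉ = 31.
Achievable: 10 of them at 31 and 1 at 30 total 340.

31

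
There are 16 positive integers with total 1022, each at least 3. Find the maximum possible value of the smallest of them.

If every one of the 16 were at least 64, the total would be at least 16 × 64 = 1024 > 1022.
Equality holds with 2 values of 63 and 14 values of 64.

63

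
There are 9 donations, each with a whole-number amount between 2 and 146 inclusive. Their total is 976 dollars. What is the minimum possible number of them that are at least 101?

Suppose at most 9 − j of them reach 101; then j values are ≤ 100 and the rest ≤ 146.
The total is then ≤ 100·j + 146·(9 − j) = 1314 − 46j. For this to be ≥ 976 we need j ≤ 7, so at least 9 − 7 = 2 must reach 101.
Exactly 2 works: 2 values at 146 and 7 at 100 total 992; lower one of the high values by 16 (still ≥ 101) to hit 976.

2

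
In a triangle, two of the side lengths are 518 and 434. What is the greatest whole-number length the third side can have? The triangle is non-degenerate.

The third side must be less than 518 + 434 = 952.
The largest integer below 952 is 951.

951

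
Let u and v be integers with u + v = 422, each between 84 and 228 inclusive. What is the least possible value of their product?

44232

Since u + v is fixed, pushing one of them to its bound minimizes the product.
At the endpoint u = 194, v = 422 − 194 = 228, so uv = 194 × 228 = 44232.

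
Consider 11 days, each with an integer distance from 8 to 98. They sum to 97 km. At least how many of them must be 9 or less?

7

Let j be the number exceeding 9. Then the total is ≥ 10·j + 8·(11 − j) = 88 + 2j.
So 2j ≤ 9 and j ≤ 4; hence at least 11 − 4 = 7 are ≤ 9.
Exactly 7 works: 7 values at 8 and 4 at 10 total 96; raise one of the low values by 1 (still ≤ 9) to hit 97.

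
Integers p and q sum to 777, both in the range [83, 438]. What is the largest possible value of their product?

For a fixed sum, the product pq is largest when p and q are as close as possible.
Taking p = 388 and q = 389 (both in [83, 438]) gives pq = 150932.

150932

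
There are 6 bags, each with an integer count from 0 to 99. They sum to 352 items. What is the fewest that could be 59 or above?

1

Each value short of 59 is at most 58, costing at least 99 − 58 = 41 against the maximum total of 594.
We can afford to lose at most 594 − 352 = 242, so at most ⌊242/41⌋ = 5 fall short, and at least 1 are ≥ 59.
Exactly 1 works: 1 value at 99 and 5 at 58 total 389; lower one of the high values by 37 (still ≥ 59) to hit 352.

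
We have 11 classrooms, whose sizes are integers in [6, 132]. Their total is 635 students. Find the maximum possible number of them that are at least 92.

6

Suppose k of them are at least 92. Those contribute at least 92 each and the other 11 − k at least 6 each.
So the total is at least 92k + 6(11 − k) = 66 + 86k. This must be ≤ 635, giving k ≤ 6.
k = 6 is achieved by 6 values at 92 and 5 at 6, total 582; add 53 to one value (staying below 92) to reach 635.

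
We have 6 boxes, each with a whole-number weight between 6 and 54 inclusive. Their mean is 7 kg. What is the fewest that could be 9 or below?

5

The total is 6 × 7 = 42.
Let j be the number exceeding 9. Then the total is ≥ 10·j + 6·(6 − j) = 36 + 4j.
So 4j ≤ 6 and j ≤ 1; hence at least 6 − 1 = 5 are ≤ 9.
Exactly 5 works: 5 values at 6 and 1 at 10 total 40; raise one of the low values by 2 (still ≤ 9) to hit 42.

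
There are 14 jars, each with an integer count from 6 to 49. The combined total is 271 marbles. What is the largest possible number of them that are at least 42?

If k of the values are ≥ 42, the total is ≥ 42k + 6(14 − k).
Setting 42k + 6(14 − k) ≤ 271 gives 36k ≤ 187, so k ≤ 5.
k = 5 is achieved by 5 values at 42 and 9 at 6, total 264; add 7 to one value (staying below 42) to reach 271.

5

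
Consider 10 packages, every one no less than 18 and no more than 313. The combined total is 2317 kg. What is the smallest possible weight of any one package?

18

To make one package as small as possible, make the other 9 as large as possible.
The other 9 can take up 9 × 313 = 2817 ≥ 2317 − 18, so one package can sit at its floor of 18.
Achievable: one at 18 and the other 9 totalling 2299, which fits since 9 × 18 ≤ 2299 ≤ 9 × 313.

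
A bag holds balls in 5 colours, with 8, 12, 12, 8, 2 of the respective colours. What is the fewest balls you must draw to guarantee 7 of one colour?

27

In the worst case you take as many as possible of each colour without reaching 7: 6 + 6 + 6 + 6 + 2 = 26.
The next one must give 7 of some colour, so 26 + 1 = 27.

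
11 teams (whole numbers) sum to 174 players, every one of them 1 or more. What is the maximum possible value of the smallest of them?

The average is 174/11 < 16, so some value is ≤ 15.
Taking 2 copies of 15 and 9 copies of 16 gives exactly 174, so 15 is attained.

15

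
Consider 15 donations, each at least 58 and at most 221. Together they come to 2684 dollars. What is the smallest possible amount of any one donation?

To make one donation as small as possible, make the other 14 as large as possible.
The other 14 can take up 14 × 221 = 3094 ≥ 2684 − 58, so one donation can sit at its floor of 58.
Achievable: one at 58 and the other 14 totalling 2626, which fits since 14 × 58 ≤ 2626 ≤ 14 × 221.

58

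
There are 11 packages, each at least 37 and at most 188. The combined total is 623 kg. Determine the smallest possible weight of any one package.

37

To make one package as small as possible, make the other 10 as large as possible.
The other 10 can take up 10 × 188 = 1880 ≥ 623 − 37, so one package can sit at its floor of 37.
Achievable: one at 37 and the other 10 totalling 586, which fits since 10 × 37 ≤ 586 ≤ 10 × 188.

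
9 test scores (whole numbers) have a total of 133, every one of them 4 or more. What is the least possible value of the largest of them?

15

Some value must be at least ⌈133/9⌉ = 15, since 9 × 14 = 126 < 133.
Achievable: 7 of them at 15 and 2 at 14 total 133.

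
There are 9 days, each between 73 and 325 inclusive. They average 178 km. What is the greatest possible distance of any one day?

Maximizing one value means minimizing the remaining 8.
The total is 9 × 178 = 1602.
The other 8 contribute at least 8 × 73 = 584, leaving at most 1602 − 584 = 1018.
But each day is capped at 325, so the maximum is 325.
Achievable: one at 325 and the other 8 totalling 1277, which fits since 8 × 73 ≤ 1277 ≤ 8 × 325.

325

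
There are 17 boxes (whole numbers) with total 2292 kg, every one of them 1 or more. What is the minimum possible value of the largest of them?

135

Some value must be at least ⌈2292/17⌉ = 135, since 17 × 134 = 2278 < 2292.
Achievable: 14 of them at 135 and 3 at 134 total 2292.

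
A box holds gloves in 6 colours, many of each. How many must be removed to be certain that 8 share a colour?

43

In the worst case you draw 7 of each of the 6 colours: 6 × 7 = 42.
One more forces 8 of some colour, so 42 + 1 = 43.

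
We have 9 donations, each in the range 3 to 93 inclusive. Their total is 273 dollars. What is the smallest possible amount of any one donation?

3

To make one donation as small as possible, make the other 8 as large as possible.
The other 8 can take up 8 × 93 = 744 ≥ 273 − 3, so one donation can sit at its floor of 3.
Achievable: one at 3 and the other 8 totalling 270, which fits since 8 × 3 ≤ 270 ≤ 8 × 93.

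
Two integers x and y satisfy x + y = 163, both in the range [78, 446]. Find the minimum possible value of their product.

6630

xy = x(163 − x) is concave in x, so over [78, 85] it is minimized at an endpoint.
At the endpoint x = 78, y = 163 − 78 = 85, so xy = 78 × 85 = 6630.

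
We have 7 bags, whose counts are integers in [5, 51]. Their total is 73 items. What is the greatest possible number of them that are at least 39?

1

With k values at 39 or above and the rest at least 5, the sum is at least 35 + 34k.
Since the sum is 73, we need 34k ≤ 38, i.e. k ≤ 1.
k = 1 is achieved by 1 value at 39 and 6 at 5, total 69; add 4 to one value (staying below 39) to reach 73.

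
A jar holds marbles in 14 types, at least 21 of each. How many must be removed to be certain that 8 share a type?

99

In the worst case you draw 7 of each of the 14 types: 14 × 7 = 98.
One more forces 8 of some type, so 98 + 1 = 99.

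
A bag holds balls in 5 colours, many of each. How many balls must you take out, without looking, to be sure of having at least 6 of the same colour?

In the worst case you draw 5 of each of the 5 colours: 5 × 5 = 25.
One more forces 6 of some colour, so 25 + 1 = 26.

26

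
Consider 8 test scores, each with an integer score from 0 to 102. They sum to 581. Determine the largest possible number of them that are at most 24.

Suppose k of them are at most 24. Those contribute at most 24 each and the rest at most 102 each.
So the total is at most 24k + 102(8 − k) = 816 − 78k. This must still be ≥ 581, so k ≤ 3.
k = 3 is achieved by 3 values at 24 and 5 at 102, total 582; lower one of the 102's by 1 (still > 24) to reach 581.

3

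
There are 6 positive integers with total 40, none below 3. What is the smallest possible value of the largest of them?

7

Some value must be at least ⌈40/6⌉ = 7, since 6 × 6 = 36 < 40.
Taking 2 copies of 6 and 4 copies of 7 gives exactly 40, so 7 is attained.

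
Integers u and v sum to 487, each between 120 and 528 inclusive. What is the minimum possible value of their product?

For a fixed sum, uv is smallest when u and v are as far apart as possible.
At the endpoint u = 120, v = 487 − 120 = 367, so uv = 120 × 367 = 44040.

44040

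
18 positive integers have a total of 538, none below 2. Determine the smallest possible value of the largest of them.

If every one of the 18 were at most 29, the total would be at most 18 × 29 = 522 < 538.
Equality holds with 16 values of 30 and 2 values of 29.

30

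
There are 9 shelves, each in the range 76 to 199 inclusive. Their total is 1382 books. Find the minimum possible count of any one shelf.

76

To make one shelf as small as possible, make the other 8 as large as possible.
The other 8 can take up 8 × 199 = 1592 ≥ 1382 − 76, so one shelf can sit at its floor of 76.
Achievable: one at 76 and the other 8 totalling 1306, which fits since 8 × 76 ≤ 1306 ≤ 8 × 199.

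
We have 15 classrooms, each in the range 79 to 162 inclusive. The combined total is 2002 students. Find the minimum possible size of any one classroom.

79

Minimizing one value means maximizing the remaining 14.
The other 14 can take up 14 × 162 = 2268 ≥ 2002 − 79, so one classroom can sit at its floor of 79.
Achievable: one at 79 and the other 14 totalling 1923, which fits since 14 × 79 ≤ 1923 ≤ 14 × 162.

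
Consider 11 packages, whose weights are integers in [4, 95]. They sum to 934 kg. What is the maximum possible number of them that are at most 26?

1

Suppose k of them are at most 26. Those contribute at most 26 each and the rest at most 95 each.
So the total is at most 26k + 95(11 − k) = 1045 − 69k. This must still be ≥ 934, so k ≤ 1.
k = 1 is achieved by 1 value at 26 and 10 at 95, total 976; lower one of the 95's by 42 (still > 26) to reach 934.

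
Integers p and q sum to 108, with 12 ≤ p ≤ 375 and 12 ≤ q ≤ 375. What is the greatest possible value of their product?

For a fixed sum, the product pq is largest when p and q are as close as possible.
Taking p = 54 and q = 54 (both in [12, 375]) gives pq = 2916.

2916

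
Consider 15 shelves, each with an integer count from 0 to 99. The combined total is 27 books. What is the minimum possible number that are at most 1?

2

Let j be the number exceeding 1. Then the total is ≥ 2·j + 0·(15 − j) = 0 + 2j.
So 2j ≤ 27 and j ≤ 13; hence at least 15 − 13 = 2 are ≤ 1.
Exactly 2 works: 2 values at 0 and 13 at 2 total 26; raise one of the low values by 1 (still ≤ 1) to hit 27.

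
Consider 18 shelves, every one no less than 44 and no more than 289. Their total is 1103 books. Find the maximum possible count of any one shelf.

To make one shelf as large as possible, make the other 17 as small as possible.
The other 17 contribute at least 17 × 44 = 748, leaving at most 1103 − 748 = 355.
But each shelf is capped at 289, so the maximum is 289.
Achievable: one at 289 and the other 17 totalling 814, which fits since 17 × 44 ≤ 814 ≤ 17 × 289.

289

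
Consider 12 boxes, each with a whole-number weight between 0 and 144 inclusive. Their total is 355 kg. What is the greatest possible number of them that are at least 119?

If k of the values are ≥ 119, the total is ≥ 119k + 0(12 − k).
Setting 119k + 0(12 − k) ≤ 355 gives 119k ≤ 355, so k ≤ 2.
k = 2 is achieved by 2 values at 119 and 10 at 0, total 238; add 117 to one value (staying below 119) to reach 355.

2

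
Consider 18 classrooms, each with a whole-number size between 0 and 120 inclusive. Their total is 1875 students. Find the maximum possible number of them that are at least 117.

16

With k values at 117 or above and the rest at least 0, the sum is at least 0 + 117k.
Since the sum is 1875, we need 117k ≤ 1875, i.e. k ≤ 16.
k = 16 is achieved by 16 values at 117 and 2 at 0, total 1872; add 3 to one value (staying below 117) to reach 1875.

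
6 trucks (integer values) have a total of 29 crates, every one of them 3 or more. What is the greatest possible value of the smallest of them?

4

The average is 29/6 < 5, so some value is ≤ 4.
Achievable: 1 of them at 4 and 5 at 5 total 29.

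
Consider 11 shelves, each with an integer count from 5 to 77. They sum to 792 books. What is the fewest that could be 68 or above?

6

Suppose at most 11 − j of them reach 68; then j values are ≤ 67 and the rest ≤ 77.
The total is then ≤ 67·j + 77·(11 − j) = 847 − 10j. For this to be ≥ 792 we need j ≤ 5, so at least 11 − 5 = 6 must reach 68.
Exactly 6 works: 6 values at 77 and 5 at 67 total 797; lower one of the high values by 5 (still ≥ 68) to hit 792.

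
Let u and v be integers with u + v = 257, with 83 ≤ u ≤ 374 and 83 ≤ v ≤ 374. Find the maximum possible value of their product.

uv = u(257 − u) is maximized when u is as near 257/2 as the bounds allow.
Taking u = 128 and v = 129 (both in [83, 374]) gives uv = 16512.

16512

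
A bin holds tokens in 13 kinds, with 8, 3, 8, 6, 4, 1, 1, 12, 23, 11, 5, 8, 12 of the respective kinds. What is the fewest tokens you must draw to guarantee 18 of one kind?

97

In the worst case you take as many as possible of each kind without reaching 18: 8 + 3 + 8 + 6 + 4 + 1 + 1 + 12 + 17 + 11 + 5 + 8 + 12 = 96.
The next one must give 18 of some kind, so 96 + 1 = 97.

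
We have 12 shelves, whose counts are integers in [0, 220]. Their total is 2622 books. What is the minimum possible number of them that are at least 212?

If only k of them are at least 212, the other 12 − k are at most 211, so the total is at most k·220 + (12 − k)·211.
This must reach 2622, so k·220 + (12 − k)·211 ≥ 2622, giving k ≥ 10.
Exactly 10 works: 10 values at 220 and 2 at 211 total 2622.

10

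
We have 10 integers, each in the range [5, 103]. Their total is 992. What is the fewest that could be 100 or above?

1

If only k of them are at least 100, the other 10 − k are at most 99, so the total is at most k·103 + (10 − k)·99.
This must reach 992, so k·103 + (10 − k)·99 ≥ 992, giving k ≥ 1.
Exactly 1 works: 1 value at 103 and 9 at 99 total 994; lower one of the high values by 2 (still ≥ 100) to hit 992.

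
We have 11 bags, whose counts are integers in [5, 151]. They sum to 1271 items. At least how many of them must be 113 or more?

1

Each value short of 113 is at most 112, costing at least 151 − 112 = 39 against the maximum total of 1661.
We can afford to lose at most 1661 − 1271 = 390, so at most ⌊390/39⌋ = 10 fall short, and at least 1 are ≥ 113.
Exactly 1 works: 1 value at 151 and 10 at 112 total 1271.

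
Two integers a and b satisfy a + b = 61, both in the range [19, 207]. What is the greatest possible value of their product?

ab = a(61 − a) is maximized when a is as near 61/2 as the bounds allow.
Taking a = 30 and b = 31 (both in [19, 207]) gives ab = 930.

930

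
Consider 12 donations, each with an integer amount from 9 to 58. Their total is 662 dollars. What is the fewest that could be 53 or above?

If only k of them are at least 53, the other 12 − k are at most 52, so the total is at most k·58 + (12 − k)·52.
This must reach 662, so k·58 + (12 − k)·52 ≥ 662, giving k ≥ 7.
Exactly 7 works: 7 values at 58 and 5 at 52 total 666; lower one of the high values by 4 (still ≥ 53) to hit 662.

7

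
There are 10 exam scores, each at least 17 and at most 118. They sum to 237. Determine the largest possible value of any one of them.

To make one score as large as possible, make the other 9 as small as possible.
The other 9 contribute at least 9 × 17 = 153, leaving at most 237 − 153 = 84.
Since 84 ≤ 118, this is achievable: one at 84 and 9 at 17.

84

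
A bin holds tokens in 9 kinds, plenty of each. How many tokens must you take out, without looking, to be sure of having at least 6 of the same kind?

In the worst case you draw 5 of each of the 9 kinds: 9 × 5 = 45.
One more forces 6 of some kind, so 45 + 1 = 46.

46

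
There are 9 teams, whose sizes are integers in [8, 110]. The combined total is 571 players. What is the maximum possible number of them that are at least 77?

7

If k of the values are ≥ 77, the total is ≥ 77k + 8(9 − k).
Setting 77k + 8(9 − k) ≤ 571 gives 69k ≤ 499, so k ≤ 7.
k = 7 is achieved by 7 values at 77 and 2 at 8, total 555; add 16 to one value (staying below 77) to reach 571.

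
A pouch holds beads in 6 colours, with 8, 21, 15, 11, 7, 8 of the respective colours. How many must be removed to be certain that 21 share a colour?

In the worst case you take as many as possible of each colour without reaching 21: 8 + 20 + 15 + 11 + 7 + 8 = 69.
The next one must give 21 of some colour, so 69 + 1 = 70.

70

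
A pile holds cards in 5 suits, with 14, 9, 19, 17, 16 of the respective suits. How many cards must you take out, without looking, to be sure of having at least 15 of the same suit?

In the worst case you take as many as possible of each suit without reaching 15: 14 + 9 + 14 + 14 + 14 = 65.
The next one must give 15 of some suit, so 65 + 1 = 66.

66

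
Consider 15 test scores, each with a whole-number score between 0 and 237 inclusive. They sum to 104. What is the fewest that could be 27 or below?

12

Let j be the number exceeding 27. Then the total is ≥ 28·j + 0·(15 − j) = 0 + 28j.
So 28j ≤ 104 and j ≤ 3; hence at least 15 − 3 = 12 are ≤ 27.
Exactly 12 works: 12 values at 0 and 3 at 28 total 84; raise one of the low values by 20 (still ≤ 27) to hit 104.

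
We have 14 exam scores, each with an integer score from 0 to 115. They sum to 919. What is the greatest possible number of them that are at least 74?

Suppose k of them are at least 74. Those contribute at least 74 each and the other 14 − k at least 0 each.
So the total is at least 74k + 0(14 − k) = 0 + 74k. This must be ≤ 919, giving k ≤ 12.
k = 12 is achieved by 12 values at 74 and 2 at 0, total 888; add 31 to one value (staying below 74) to reach 919.

12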